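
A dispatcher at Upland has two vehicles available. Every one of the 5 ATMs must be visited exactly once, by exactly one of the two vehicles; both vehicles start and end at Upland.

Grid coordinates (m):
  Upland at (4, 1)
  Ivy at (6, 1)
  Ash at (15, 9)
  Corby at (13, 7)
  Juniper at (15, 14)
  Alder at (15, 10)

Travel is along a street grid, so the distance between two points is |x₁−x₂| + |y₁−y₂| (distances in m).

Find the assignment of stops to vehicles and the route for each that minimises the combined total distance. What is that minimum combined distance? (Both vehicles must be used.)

There are 2^4 − 1 = 15 ways to divide the 5 stops into two non-empty groups. For each, the best each vehicle can do is its own shortest tour through its group:
  {Ivy} + {Ash, Corby, Juniper, Alder}: 4 + 48 = 52
  {Ash} + {Ivy, Corby, Juniper, Alder}: 38 + 48 = 86
  {Ivy, Ash} + {Corby, Juniper, Alder}: 38 + 48 = 86
  {Corby} + {Ivy, Ash, Juniper, Alder}: 30 + 48 = 78
  {Ivy, Corby} + {Ash, Juniper, Alder}: 30 + 48 = 78
  {Ash, Corby} + {Ivy, Juniper, Alder}: 38 + 48 = 86
  … (15 splits in total)
Best: vehicle 1 Upland → Ivy → Upland = 4; vehicle 2 Upland → Ash → Juniper → Alder → Corby → Upland = 48; combined 52.

52 m — the smallest possible combined total.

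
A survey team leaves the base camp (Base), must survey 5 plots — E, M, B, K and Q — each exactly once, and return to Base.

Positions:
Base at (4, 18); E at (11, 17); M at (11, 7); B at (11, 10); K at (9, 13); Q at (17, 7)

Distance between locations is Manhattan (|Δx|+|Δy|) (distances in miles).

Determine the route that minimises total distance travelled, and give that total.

Minimum total distance: 48 miles.

With 5 stops there are 5!/2 = 60 distinct round trips (a route and its reverse cost the same).
Base-E-M-B-K-Q-Base: 8+10+3+5+14+24 = 64
Base-E-M-B-Q-K-Base: 8+10+3+9+14+10 = 54
Base-E-M-K-B-Q-Base: 8+10+8+5+9+24 = 64
Base-E-M-K-Q-B-Base: 8+10+8+14+9+15 = 64
Base-E-M-Q-B-K-Base: 8+10+6+9+5+10 = 48
Base-E-M-Q-K-B-Base: 8+10+6+14+5+15 = 58
Base-E-B-M-K-Q-Base: 8+7+3+8+14+24 = 64
Base-E-B-M-Q-K-Base: 8+7+3+6+14+10 = 48
Base-E-B-K-M-Q-Base: 8+7+5+8+6+24 = 58
Base-E-B-K-Q-M-Base: 8+7+5+14+6+18 = 58
Base-E-B-Q-M-K-Base: 8+7+9+6+8+10 = 48
Base-E-B-Q-K-M-Base: 8+7+9+14+8+18 = 64
Base-E-K-M-B-Q-Base: 8+6+8+3+9+24 = 58
Base-E-K-M-Q-B-Base: 8+6+8+6+9+15 = 52
… (46 more)
The minimum is 48.
One optimal route: Base → E → M → Q → B → K → Base (or its reverse).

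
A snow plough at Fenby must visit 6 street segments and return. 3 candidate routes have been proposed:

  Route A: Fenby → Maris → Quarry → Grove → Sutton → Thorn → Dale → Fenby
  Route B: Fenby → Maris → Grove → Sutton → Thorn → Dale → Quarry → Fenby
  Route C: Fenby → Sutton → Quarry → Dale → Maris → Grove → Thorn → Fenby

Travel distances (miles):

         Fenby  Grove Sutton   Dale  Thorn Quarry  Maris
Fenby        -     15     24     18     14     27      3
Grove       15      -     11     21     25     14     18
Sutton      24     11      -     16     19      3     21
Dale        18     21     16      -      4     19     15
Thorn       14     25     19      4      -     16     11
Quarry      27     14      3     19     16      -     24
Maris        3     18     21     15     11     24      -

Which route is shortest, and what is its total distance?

Route A: 3 + 24 + 14 + 11 + 19 + 4 + 18 = 93
Route B: 3 + 18 + 11 + 19 + 4 + 19 + 27 = 101
Route C: 24 + 3 + 19 + 15 + 18 + 25 + 14 = 118

93 miles — Route A is the shortest.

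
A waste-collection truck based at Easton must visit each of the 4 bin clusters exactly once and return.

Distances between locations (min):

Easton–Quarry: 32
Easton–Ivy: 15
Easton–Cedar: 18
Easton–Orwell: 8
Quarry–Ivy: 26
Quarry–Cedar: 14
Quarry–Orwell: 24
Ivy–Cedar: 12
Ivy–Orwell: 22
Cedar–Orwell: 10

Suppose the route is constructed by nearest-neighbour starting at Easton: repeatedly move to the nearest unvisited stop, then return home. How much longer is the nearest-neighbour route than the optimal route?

The nearest-neighbour route is 15 min longer than optimal.

From Easton: Orwell=8, Ivy=15, Cedar=18, Quarry=32 → choose Orwell (8).
From Orwell: Cedar=10, Ivy=22, Quarry=24 → choose Cedar (10).
From Cedar: Ivy=12, Quarry=14 → choose Ivy (12).
From Ivy: Quarry=26 → choose Quarry (26).
NN route Easton → Orwell → Cedar → Ivy → Quarry → Easton costs 88.
Optimal: Easton → Ivy → Quarry → Cedar → Orwell → Easton costs 73 (by enumerating all 12 distinct tours).
Excess = 88 − 73 = 15.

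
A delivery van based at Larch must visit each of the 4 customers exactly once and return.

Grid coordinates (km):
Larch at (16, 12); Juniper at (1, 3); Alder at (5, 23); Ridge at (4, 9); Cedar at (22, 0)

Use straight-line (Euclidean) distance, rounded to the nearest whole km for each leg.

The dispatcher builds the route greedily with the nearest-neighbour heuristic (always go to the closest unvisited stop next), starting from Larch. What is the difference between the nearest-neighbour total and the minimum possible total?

Excess over optimum: 10 km.

From Larch: Ridge=12, Cedar=13, Alder=16, Juniper=17 → choose Ridge (12).
From Ridge: Juniper=7, Alder=14, Cedar=20 → choose Juniper (7).
From Juniper: Alder=20, Cedar=21 → choose Alder (20).
From Alder: Cedar=29 → choose Cedar (29).
NN route Larch → Ridge → Juniper → Alder → Cedar → Larch costs 81.
Optimal: Larch → Alder → Ridge → Juniper → Cedar → Larch costs 71 (by enumerating all 12 distinct tours).
Excess = 81 − 71 = 10.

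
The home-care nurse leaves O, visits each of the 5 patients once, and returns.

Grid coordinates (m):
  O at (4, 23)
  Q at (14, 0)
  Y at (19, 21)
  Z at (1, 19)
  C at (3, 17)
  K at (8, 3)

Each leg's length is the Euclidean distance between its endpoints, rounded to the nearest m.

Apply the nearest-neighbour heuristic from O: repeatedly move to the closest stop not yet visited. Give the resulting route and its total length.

67 m along O → Z → C → K → Q → Y → O.

At O the remaining stops are Z 5, C 6, Y 15, K 20, Q 25; go to Z.
At Z the remaining stops are C 3, K 17, Y 18, Q 23; go to C.
At C the remaining stops are K 15, Y 16, Q 20; go to K.
At K the remaining stops are Q 7, Y 21; go to Q.
At Q the remaining stops are Y 22; go to Y.
Return Y→O: 15.
Total = 5 + 3 + 15 + 7 + 22 + 15 = 67.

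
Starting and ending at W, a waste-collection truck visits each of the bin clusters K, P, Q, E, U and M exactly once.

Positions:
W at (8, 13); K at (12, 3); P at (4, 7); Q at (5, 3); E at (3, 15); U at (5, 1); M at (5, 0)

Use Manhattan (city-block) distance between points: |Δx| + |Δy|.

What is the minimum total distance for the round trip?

Shortest round trip = 48.

W → K → P → Q → E → U → M → W: 14+12+5+14+16+1+16 = 78
W → K → P → Q → E → M → U → W: 14+12+5+14+17+1+15 = 78
W → K → P → Q → U → E → M → W: 14+12+5+2+16+17+16 = 82
W → K → P → Q → U → M → E → W: 14+12+5+2+1+17+7 = 58
W → K → P → Q → M → E → U → W: 14+12+5+3+17+16+15 = 82
W → K → P → Q → M → U → E → W: 14+12+5+3+1+16+7 = 58
W → K → P → E → Q → U → M → W: 14+12+9+14+2+1+16 = 68
W → K → P → E → Q → M → U → W: 14+12+9+14+3+1+15 = 68
… (352 more)
W → K → Q → U → M → P → E → W: 14+7+2+1+8+9+7 = 48  ← best
The minimum is 48.
One optimal route: W → K → Q → U → M → P → E → W (or its reverse).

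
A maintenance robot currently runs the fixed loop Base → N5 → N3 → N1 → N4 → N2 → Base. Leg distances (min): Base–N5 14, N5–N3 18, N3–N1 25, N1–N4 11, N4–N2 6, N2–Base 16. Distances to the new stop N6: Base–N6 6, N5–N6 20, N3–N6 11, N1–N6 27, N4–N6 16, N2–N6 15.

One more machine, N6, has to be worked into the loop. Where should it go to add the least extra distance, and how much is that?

+5 min — insert N6 between N2 and Base.

Insertion cost between consecutive stops i–j is d(i,N6) + d(N6,j) − d(i,j):
  between Base and N5: 6 + 20 − 14 = 12
  between N5 and N3: 20 + 11 − 18 = 13
  between N3 and N1: 11 + 27 − 25 = 13
  between N1 and N4: 27 + 16 − 11 = 32
  between N4 and N2: 16 + 15 − 6 = 25
  between N2 and Base: 15 + 6 − 16 = 5
Cheapest insertion is between N2 and Base, adding 5.
New total = 90 + 5 = 95.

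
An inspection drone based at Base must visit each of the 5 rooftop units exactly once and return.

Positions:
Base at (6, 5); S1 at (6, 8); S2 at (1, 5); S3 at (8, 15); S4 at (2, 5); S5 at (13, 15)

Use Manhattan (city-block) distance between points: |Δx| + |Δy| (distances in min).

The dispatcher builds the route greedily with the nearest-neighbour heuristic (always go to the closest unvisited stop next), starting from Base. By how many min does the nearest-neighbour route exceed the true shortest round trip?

Base: S1=3, S4=4, S2=5, S3=12, S5=17 ⇒ S1
S1: S4=7, S2=8, S3=9, S5=14 ⇒ S4
S4: S2=1, S3=16, S5=21 ⇒ S2
S2: S3=17, S5=22 ⇒ S3
S3: S5=5 ⇒ S5
NN route Base → S1 → S4 → S2 → S3 → S5 → Base costs 50.
Optimal: Base → S1 → S3 → S5 → S2 → S4 → Base costs 44 (by enumerating all 60 distinct tours).
Excess = 50 − 44 = 6.

6 min longer than the optimal tour.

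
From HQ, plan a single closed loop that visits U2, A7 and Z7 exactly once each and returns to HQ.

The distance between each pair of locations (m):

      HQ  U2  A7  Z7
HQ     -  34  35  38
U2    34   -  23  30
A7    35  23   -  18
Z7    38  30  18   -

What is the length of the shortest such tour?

There are 3 distinct closed tours to check (reversals are equivalent).
HQ - U2 - A7 - Z7 - HQ: 34+23+18+38 = 113
HQ - U2 - Z7 - A7 - HQ: 34+30+18+35 = 117
HQ - A7 - U2 - Z7 - HQ: 35+23+30+38 = 126
The minimum is 113.
One optimal route: HQ → U2 → A7 → Z7 → HQ (or its reverse).

113 m — the shortest possible round trip.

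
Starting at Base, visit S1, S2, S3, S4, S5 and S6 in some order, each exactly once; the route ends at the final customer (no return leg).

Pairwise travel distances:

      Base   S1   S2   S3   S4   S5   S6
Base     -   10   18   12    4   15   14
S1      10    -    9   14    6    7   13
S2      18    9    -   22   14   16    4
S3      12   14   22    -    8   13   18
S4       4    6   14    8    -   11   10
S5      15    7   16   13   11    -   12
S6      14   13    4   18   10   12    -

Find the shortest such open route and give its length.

There are 6! = 720 possible orderings.
Base - S1 - S2 - S3 - S4 - S5 - S6: 10+9+22+8+11+12 = 72
Base - S1 - S2 - S3 - S4 - S6 - S5: 10+9+22+8+10+12 = 71
Base - S1 - S2 - S3 - S5 - S4 - S6: 10+9+22+13+11+10 = 75
Base - S1 - S2 - S3 - S5 - S6 - S4: 10+9+22+13+12+10 = 76
Base - S1 - S2 - S3 - S6 - S4 - S5: 10+9+22+18+10+11 = 80
Base - S1 - S2 - S3 - S6 - S5 - S4: 10+9+22+18+12+11 = 82
Base - S1 - S2 - S4 - S3 - S5 - S6: 10+9+14+8+13+12 = 66
Base - S1 - S2 - S4 - S3 - S6 - S5: 10+9+14+8+18+12 = 71
… (712 more)
Base - S4 - S3 - S5 - S1 - S2 - S6: 4+8+13+7+9+4 = 45  ← best
The minimum is 45.
One shortest path: Base → S4 → S3 → S5 → S1 → S2 → S6.

Minimum one-way distance = 45.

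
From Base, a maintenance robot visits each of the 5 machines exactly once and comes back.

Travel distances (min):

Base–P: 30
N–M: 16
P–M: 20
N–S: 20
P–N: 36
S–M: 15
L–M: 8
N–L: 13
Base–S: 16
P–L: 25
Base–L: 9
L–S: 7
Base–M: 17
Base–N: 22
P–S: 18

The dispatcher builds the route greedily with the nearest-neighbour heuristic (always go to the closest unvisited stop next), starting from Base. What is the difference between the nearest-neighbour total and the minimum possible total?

From Base: L=9, S=16, M=17, N=22, P=30 → choose L (9).
From L: S=7, M=8, N=13, P=25 → choose S (7).
From S: M=15, P=18, N=20 → choose M (15).
From M: N=16, P=20 → choose N (16).
From N: P=36 → choose P (36).
NN route Base → L → S → M → N → P → Base costs 113.
Optimal: Base → N → M → P → S → L → Base costs 92 (by enumerating all 60 distinct tours).
Excess = 113 − 92 = 21.

Excess over optimum: 21 min.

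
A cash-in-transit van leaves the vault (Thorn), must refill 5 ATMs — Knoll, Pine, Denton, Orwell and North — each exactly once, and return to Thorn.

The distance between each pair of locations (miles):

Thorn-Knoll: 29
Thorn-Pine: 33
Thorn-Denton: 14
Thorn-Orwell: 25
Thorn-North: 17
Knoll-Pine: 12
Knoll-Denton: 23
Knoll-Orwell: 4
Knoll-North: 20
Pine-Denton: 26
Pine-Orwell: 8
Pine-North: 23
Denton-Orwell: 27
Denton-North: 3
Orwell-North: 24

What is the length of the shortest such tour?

Minimum total distance: 81 miles.

Thorn-Knoll-Pine-Denton-Orwell-North-Thorn: 29+12+26+27+24+17 = 135
Thorn-Knoll-Pine-Denton-North-Orwell-Thorn: 29+12+26+3+24+25 = 119
Thorn-Knoll-Pine-Orwell-Denton-North-Thorn: 29+12+8+27+3+17 = 96
Thorn-Knoll-Pine-Orwell-North-Denton-Thorn: 29+12+8+24+3+14 = 90
Thorn-Knoll-Pine-North-Denton-Orwell-Thorn: 29+12+23+3+27+25 = 119
Thorn-Knoll-Pine-North-Orwell-Denton-Thorn: 29+12+23+24+27+14 = 129
Thorn-Knoll-Denton-Pine-Orwell-North-Thorn: 29+23+26+8+24+17 = 127
Thorn-Knoll-Denton-Pine-North-Orwell-Thorn: 29+23+26+23+24+25 = 150
Thorn-Knoll-Denton-Orwell-Pine-North-Thorn: 29+23+27+8+23+17 = 127
Thorn-Knoll-Denton-Orwell-North-Pine-Thorn: 29+23+27+24+23+33 = 159
Thorn-Knoll-Denton-North-Pine-Orwell-Thorn: 29+23+3+23+8+25 = 111
Thorn-Knoll-Denton-North-Orwell-Pine-Thorn: 29+23+3+24+8+33 = 120
Thorn-Knoll-Orwell-Pine-Denton-North-Thorn: 29+4+8+26+3+17 = 87
Thorn-Knoll-Orwell-Pine-North-Denton-Thorn: 29+4+8+23+3+14 = 81
… (46 more)
The minimum is 81.
One optimal route: Thorn → Knoll → Orwell → Pine → North → Denton → Thorn (or its reverse).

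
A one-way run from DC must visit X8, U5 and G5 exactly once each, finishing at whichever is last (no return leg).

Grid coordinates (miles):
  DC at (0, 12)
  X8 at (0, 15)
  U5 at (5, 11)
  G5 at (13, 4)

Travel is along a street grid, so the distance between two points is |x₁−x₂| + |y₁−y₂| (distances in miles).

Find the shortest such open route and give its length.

There are 3! = 6 possible orderings.
DC→X8→U5→G5: 3+9+15 = 27
DC→X8→G5→U5: 3+24+15 = 42
DC→U5→X8→G5: 6+9+24 = 39
DC→U5→G5→X8: 6+15+24 = 45
DC→G5→X8→U5: 21+24+9 = 54
DC→G5→U5→X8: 21+15+9 = 45
The minimum is 27.
One shortest path: DC → X8 → U5 → G5.

Shortest open route: 27 miles.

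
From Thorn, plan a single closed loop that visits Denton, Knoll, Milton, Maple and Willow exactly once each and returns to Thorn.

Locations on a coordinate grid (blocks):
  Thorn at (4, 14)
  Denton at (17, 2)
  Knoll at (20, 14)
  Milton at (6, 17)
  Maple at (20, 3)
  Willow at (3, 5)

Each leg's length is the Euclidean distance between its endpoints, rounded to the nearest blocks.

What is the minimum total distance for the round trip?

There are 60 distinct closed tours to check (reversals are equivalent).
Thorn - Denton - Knoll - Milton - Maple - Willow - Thorn: 18+12+14+20+17+9 = 90
Thorn - Denton - Knoll - Milton - Willow - Maple - Thorn: 18+12+14+12+17+19 = 92
Thorn - Denton - Knoll - Maple - Milton - Willow - Thorn: 18+12+11+20+12+9 = 82
Thorn - Denton - Knoll - Maple - Willow - Milton - Thorn: 18+12+11+17+12+4 = 74
Thorn - Denton - Knoll - Willow - Milton - Maple - Thorn: 18+12+19+12+20+19 = 100
Thorn - Denton - Knoll - Willow - Maple - Milton - Thorn: 18+12+19+17+20+4 = 90
Thorn - Denton - Milton - Knoll - Maple - Willow - Thorn: 18+19+14+11+17+9 = 88
Thorn - Denton - Milton - Knoll - Willow - Maple - Thorn: 18+19+14+19+17+19 = 106
Thorn - Denton - Milton - Maple - Knoll - Willow - Thorn: 18+19+20+11+19+9 = 96
Thorn - Denton - Milton - Maple - Willow - Knoll - Thorn: 18+19+20+17+19+16 = 109
Thorn - Denton - Milton - Willow - Knoll - Maple - Thorn: 18+19+12+19+11+19 = 98
Thorn - Denton - Milton - Willow - Maple - Knoll - Thorn: 18+19+12+17+11+16 = 93
Thorn - Denton - Maple - Knoll - Milton - Willow - Thorn: 18+3+11+14+12+9 = 67
Thorn - Denton - Maple - Knoll - Willow - Milton - Thorn: 18+3+11+19+12+4 = 67
… (46 more)
Thorn - Milton - Knoll - Maple - Denton - Willow - Thorn: 4+14+11+3+14+9 = 55  ← best
The minimum is 55.
One optimal route: Thorn → Milton → Knoll → Maple → Denton → Willow → Thorn (or its reverse).

55 blocks — the shortest possible round trip.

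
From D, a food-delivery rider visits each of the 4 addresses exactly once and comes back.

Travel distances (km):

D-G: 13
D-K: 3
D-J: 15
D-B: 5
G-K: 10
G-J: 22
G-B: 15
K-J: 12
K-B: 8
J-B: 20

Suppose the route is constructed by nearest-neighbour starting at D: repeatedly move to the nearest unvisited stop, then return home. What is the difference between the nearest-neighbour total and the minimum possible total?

From D: K=3, B=5, G=13, J=15 → choose K (3).
From K: B=8, G=10, J=12 → choose B (8).
From B: G=15, J=20 → choose G (15).
From G: J=22 → choose J (22).
NN route D → K → B → G → J → D costs 63.
Optimal: D → K → J → G → B → D costs 57 (by enumerating all 12 distinct tours).
Excess = 63 − 57 = 6.

Excess over optimum: 6 km.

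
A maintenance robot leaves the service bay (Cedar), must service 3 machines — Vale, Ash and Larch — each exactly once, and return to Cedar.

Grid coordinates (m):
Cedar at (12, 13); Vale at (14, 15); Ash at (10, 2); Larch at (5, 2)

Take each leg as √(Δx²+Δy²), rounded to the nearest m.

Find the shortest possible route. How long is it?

35 m — the shortest possible round trip.

Cedar→Vale→Ash→Larch→Cedar: 3+14+5+13 = 35
Cedar→Vale→Larch→Ash→Cedar: 3+16+5+11 = 35
Cedar→Ash→Vale→Larch→Cedar: 11+14+16+13 = 54
The minimum is 35.
One optimal route: Cedar → Vale → Ash → Larch → Cedar (or its reverse).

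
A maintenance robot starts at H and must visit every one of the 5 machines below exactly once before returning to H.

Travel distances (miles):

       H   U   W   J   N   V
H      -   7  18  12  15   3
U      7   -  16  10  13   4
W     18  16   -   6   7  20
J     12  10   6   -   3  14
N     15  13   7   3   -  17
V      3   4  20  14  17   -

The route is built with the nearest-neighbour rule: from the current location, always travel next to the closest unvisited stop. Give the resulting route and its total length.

At H the remaining stops are V 3, U 7, J 12, N 15, W 18; go to V.
At V the remaining stops are U 4, J 14, N 17, W 20; go to U.
At U the remaining stops are J 10, N 13, W 16; go to J.
At J the remaining stops are N 3, W 6; go to N.
At N the remaining stops are W 7; go to W.
Return W→H: 18.
Total = 3 + 4 + 10 + 3 + 7 + 18 = 45.

Total distance 45 miles via the nearest-neighbour route H → V → U → J → N → W → H.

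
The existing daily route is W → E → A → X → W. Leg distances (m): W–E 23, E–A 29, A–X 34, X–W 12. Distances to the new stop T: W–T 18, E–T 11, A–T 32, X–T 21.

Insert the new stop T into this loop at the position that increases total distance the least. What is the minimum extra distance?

+6 m — insert T between W and E.

Insertion cost between consecutive stops i–j is d(i,T) + d(T,j) − d(i,j):
  between W and E: 18 + 11 − 23 = 6
  between E and A: 11 + 32 − 29 = 14
  between A and X: 32 + 21 − 34 = 19
  between X and W: 21 + 18 − 12 = 27
Cheapest insertion is between W and E, adding 6.
New total = 98 + 6 = 104.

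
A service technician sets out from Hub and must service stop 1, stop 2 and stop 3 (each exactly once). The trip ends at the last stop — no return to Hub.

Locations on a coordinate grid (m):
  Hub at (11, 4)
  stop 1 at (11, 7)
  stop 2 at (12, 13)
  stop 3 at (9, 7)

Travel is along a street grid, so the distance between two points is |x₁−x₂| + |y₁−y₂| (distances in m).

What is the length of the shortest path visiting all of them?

There are 3! = 6 possible orderings.
Hub→stop 1→stop 2→stop 3: 3+7+9 = 19
Hub→stop 1→stop 3→stop 2: 3+2+9 = 14
Hub→stop 2→stop 1→stop 3: 10+7+2 = 19
Hub→stop 2→stop 3→stop 1: 10+9+2 = 21
Hub→stop 3→stop 1→stop 2: 5+2+7 = 14
Hub→stop 3→stop 2→stop 1: 5+9+7 = 21
The minimum is 14.
One shortest path: Hub → stop 1 → stop 3 → stop 2.

14 m — the minimum one-way total.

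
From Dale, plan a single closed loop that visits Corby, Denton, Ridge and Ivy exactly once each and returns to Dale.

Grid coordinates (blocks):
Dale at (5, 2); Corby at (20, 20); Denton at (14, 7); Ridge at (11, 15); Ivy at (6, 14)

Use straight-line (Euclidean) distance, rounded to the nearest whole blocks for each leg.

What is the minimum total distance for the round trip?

With 4 stops there are 4!/2 = 12 distinct round trips (a route and its reverse cost the same).
Dale→Corby→Denton→Ridge→Ivy→Dale: 23+14+9+5+12 = 63
Dale→Corby→Denton→Ivy→Ridge→Dale: 23+14+11+5+14 = 67
Dale→Corby→Ridge→Denton→Ivy→Dale: 23+10+9+11+12 = 65
Dale→Corby→Ridge→Ivy→Denton→Dale: 23+10+5+11+10 = 59
Dale→Corby→Ivy→Denton→Ridge→Dale: 23+15+11+9+14 = 72
Dale→Corby→Ivy→Ridge→Denton→Dale: 23+15+5+9+10 = 62
Dale→Denton→Corby→Ridge→Ivy→Dale: 10+14+10+5+12 = 51
Dale→Denton→Corby→Ivy→Ridge→Dale: 10+14+15+5+14 = 58
Dale→Denton→Ridge→Corby→Ivy→Dale: 10+9+10+15+12 = 56
Dale→Denton→Ivy→Corby→Ridge→Dale: 10+11+15+10+14 = 60
Dale→Ridge→Corby→Denton→Ivy→Dale: 14+10+14+11+12 = 61
Dale→Ridge→Denton→Corby→Ivy→Dale: 14+9+14+15+12 = 64
The minimum is 51.
One optimal route: Dale → Denton → Corby → Ridge → Ivy → Dale (or its reverse).

51 blocks — the shortest possible round trip.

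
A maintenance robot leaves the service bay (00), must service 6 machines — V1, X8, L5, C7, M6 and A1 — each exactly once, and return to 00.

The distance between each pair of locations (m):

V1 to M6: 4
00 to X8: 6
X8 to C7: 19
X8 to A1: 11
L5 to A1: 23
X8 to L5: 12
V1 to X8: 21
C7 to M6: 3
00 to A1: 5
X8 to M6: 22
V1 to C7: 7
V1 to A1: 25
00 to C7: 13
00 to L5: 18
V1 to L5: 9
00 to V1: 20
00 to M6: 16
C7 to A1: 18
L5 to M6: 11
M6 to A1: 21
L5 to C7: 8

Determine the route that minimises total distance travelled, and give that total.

Shortest round trip = 57 m.

00 → V1 → X8 → L5 → C7 → M6 → A1 → 00: 20+21+12+8+3+21+5 = 90
00 → V1 → X8 → L5 → C7 → A1 → M6 → 00: 20+21+12+8+18+21+16 = 116
00 → V1 → X8 → L5 → M6 → C7 → A1 → 00: 20+21+12+11+3+18+5 = 90
00 → V1 → X8 → L5 → M6 → A1 → C7 → 00: 20+21+12+11+21+18+13 = 116
00 → V1 → X8 → L5 → A1 → C7 → M6 → 00: 20+21+12+23+18+3+16 = 113
00 → V1 → X8 → L5 → A1 → M6 → C7 → 00: 20+21+12+23+21+3+13 = 113
00 → V1 → X8 → C7 → L5 → M6 → A1 → 00: 20+21+19+8+11+21+5 = 105
00 → V1 → X8 → C7 → L5 → A1 → M6 → 00: 20+21+19+8+23+21+16 = 128
… (352 more)
00 → X8 → L5 → V1 → M6 → C7 → A1 → 00: 6+12+9+4+3+18+5 = 57  ← best
The minimum is 57.
One optimal route: 00 → X8 → L5 → V1 → M6 → C7 → A1 → 00 (or its reverse).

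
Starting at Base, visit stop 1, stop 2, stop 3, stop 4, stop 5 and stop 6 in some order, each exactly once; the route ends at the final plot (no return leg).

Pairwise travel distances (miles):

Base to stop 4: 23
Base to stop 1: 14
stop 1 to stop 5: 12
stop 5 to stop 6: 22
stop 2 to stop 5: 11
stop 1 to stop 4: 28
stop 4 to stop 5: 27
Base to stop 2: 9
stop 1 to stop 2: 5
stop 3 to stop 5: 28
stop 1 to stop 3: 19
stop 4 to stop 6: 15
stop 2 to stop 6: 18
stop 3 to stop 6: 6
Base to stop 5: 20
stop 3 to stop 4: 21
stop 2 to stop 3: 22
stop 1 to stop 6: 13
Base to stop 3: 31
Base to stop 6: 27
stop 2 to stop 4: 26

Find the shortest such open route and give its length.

Minimum one-way distance = 72 miles.

There are 6! = 720 possible orderings.
Base→stop 1→stop 2→stop 3→stop 4→stop 5→stop 6: 14+5+22+21+27+22 = 111
Base→stop 1→stop 2→stop 3→stop 4→stop 6→stop 5: 14+5+22+21+15+22 = 99
Base→stop 1→stop 2→stop 3→stop 5→stop 4→stop 6: 14+5+22+28+27+15 = 111
Base→stop 1→stop 2→stop 3→stop 5→stop 6→stop 4: 14+5+22+28+22+15 = 106
Base→stop 1→stop 2→stop 3→stop 6→stop 4→stop 5: 14+5+22+6+15+27 = 89
Base→stop 1→stop 2→stop 3→stop 6→stop 5→stop 4: 14+5+22+6+22+27 = 96
Base→stop 1→stop 2→stop 4→stop 3→stop 5→stop 6: 14+5+26+21+28+22 = 116
Base→stop 1→stop 2→stop 4→stop 3→stop 6→stop 5: 14+5+26+21+6+22 = 94
… (712 more)
Base→stop 2→stop 5→stop 1→stop 3→stop 6→stop 4: 9+11+12+19+6+15 = 72  ← best
The minimum is 72.
One shortest path: Base → stop 2 → stop 5 → stop 1 → stop 3 → stop 6 → stop 4.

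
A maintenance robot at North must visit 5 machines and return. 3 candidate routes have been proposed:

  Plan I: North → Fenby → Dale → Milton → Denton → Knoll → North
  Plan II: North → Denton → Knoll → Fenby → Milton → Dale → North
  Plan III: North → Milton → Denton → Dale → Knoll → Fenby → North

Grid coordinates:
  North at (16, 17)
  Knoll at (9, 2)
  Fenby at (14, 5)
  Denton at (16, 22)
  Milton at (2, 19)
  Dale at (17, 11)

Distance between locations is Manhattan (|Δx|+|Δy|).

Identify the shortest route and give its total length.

Plan I: 14 + 9 + 23 + 17 + 27 + 22 = 112
Plan II: 5 + 27 + 8 + 26 + 23 + 7 = 96
Plan III: 16 + 17 + 12 + 17 + 8 + 14 = 84

84 — Plan III is the shortest.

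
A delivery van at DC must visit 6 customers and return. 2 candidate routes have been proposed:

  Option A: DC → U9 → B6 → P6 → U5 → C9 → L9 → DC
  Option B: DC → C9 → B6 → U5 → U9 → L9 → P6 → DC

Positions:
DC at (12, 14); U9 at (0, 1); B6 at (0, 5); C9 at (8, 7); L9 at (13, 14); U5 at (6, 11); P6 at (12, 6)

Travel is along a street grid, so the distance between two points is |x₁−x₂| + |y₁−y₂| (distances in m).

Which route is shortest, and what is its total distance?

Option A: 25 + 4 + 13 + 11 + 6 + 12 + 1 = 72
Option B: 11 + 10 + 12 + 16 + 26 + 9 + 8 = 92

72 m — Option A is the shortest.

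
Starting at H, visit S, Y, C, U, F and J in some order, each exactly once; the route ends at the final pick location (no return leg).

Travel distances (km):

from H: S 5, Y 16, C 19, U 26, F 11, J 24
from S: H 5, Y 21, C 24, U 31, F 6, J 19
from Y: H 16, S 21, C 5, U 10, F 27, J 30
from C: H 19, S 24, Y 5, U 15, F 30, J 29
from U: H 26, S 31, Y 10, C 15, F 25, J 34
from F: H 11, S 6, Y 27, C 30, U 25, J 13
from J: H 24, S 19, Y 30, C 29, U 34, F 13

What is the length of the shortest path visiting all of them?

There are 6! = 720 possible orderings.
H - S - Y - C - U - F - J: 5+21+5+15+25+13 = 84
H - S - Y - C - U - J - F: 5+21+5+15+34+13 = 93
H - S - Y - C - F - U - J: 5+21+5+30+25+34 = 120
H - S - Y - C - F - J - U: 5+21+5+30+13+34 = 108
H - S - Y - C - J - U - F: 5+21+5+29+34+25 = 119
H - S - Y - C - J - F - U: 5+21+5+29+13+25 = 98
H - S - Y - U - C - F - J: 5+21+10+15+30+13 = 94
H - S - Y - U - C - J - F: 5+21+10+15+29+13 = 93
… (712 more)
H - S - F - J - C - Y - U: 5+6+13+29+5+10 = 68  ← best
The minimum is 68.
One shortest path: H → S → F → J → C → Y → U.

Shortest open route: 68 km.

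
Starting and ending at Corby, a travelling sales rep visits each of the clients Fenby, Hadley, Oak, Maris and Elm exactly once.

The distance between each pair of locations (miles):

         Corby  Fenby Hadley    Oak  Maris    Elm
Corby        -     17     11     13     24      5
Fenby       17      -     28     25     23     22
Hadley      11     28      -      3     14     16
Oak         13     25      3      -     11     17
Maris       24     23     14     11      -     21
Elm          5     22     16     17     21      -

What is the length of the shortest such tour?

With 5 stops there are 5!/2 = 60 distinct round trips (a route and its reverse cost the same).
Corby→Fenby→Hadley→Oak→Maris→Elm→Corby: 17+28+3+11+21+5 = 85
Corby→Fenby→Hadley→Oak→Elm→Maris→Corby: 17+28+3+17+21+24 = 110
Corby→Fenby→Hadley→Maris→Oak→Elm→Corby: 17+28+14+11+17+5 = 92
Corby→Fenby→Hadley→Maris→Elm→Oak→Corby: 17+28+14+21+17+13 = 110
Corby→Fenby→Hadley→Elm→Oak→Maris→Corby: 17+28+16+17+11+24 = 113
Corby→Fenby→Hadley→Elm→Maris→Oak→Corby: 17+28+16+21+11+13 = 106
Corby→Fenby→Oak→Hadley→Maris→Elm→Corby: 17+25+3+14+21+5 = 85
Corby→Fenby→Oak→Hadley→Elm→Maris→Corby: 17+25+3+16+21+24 = 106
Corby→Fenby→Oak→Maris→Hadley→Elm→Corby: 17+25+11+14+16+5 = 88
Corby→Fenby→Oak→Maris→Elm→Hadley→Corby: 17+25+11+21+16+11 = 101
Corby→Fenby→Oak→Elm→Hadley→Maris→Corby: 17+25+17+16+14+24 = 113
Corby→Fenby→Oak→Elm→Maris→Hadley→Corby: 17+25+17+21+14+11 = 105
Corby→Fenby→Maris→Hadley→Oak→Elm→Corby: 17+23+14+3+17+5 = 79
Corby→Fenby→Maris→Hadley→Elm→Oak→Corby: 17+23+14+16+17+13 = 100
… (46 more)
Corby→Fenby→Maris→Oak→Hadley→Elm→Corby: 17+23+11+3+16+5 = 75  ← best
The minimum is 75.
One optimal route: Corby → Fenby → Maris → Oak → Hadley → Elm → Corby (or its reverse).

75 miles — the shortest possible round trip.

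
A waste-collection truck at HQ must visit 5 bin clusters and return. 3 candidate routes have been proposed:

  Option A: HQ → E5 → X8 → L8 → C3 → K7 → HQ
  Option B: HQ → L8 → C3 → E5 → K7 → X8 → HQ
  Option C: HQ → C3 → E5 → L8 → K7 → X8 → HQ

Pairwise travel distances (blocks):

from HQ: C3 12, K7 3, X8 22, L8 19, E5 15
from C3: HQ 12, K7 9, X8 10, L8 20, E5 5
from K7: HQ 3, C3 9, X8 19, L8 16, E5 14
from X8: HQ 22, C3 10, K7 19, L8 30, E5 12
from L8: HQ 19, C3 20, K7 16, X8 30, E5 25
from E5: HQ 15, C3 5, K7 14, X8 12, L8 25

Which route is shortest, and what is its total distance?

89 blocks — Option A is the shortest.

Option A: 15 + 12 + 30 + 20 + 9 + 3 = 89
Option B: 19 + 20 + 5 + 14 + 19 + 22 = 99
Option C: 12 + 5 + 25 + 16 + 19 + 22 = 99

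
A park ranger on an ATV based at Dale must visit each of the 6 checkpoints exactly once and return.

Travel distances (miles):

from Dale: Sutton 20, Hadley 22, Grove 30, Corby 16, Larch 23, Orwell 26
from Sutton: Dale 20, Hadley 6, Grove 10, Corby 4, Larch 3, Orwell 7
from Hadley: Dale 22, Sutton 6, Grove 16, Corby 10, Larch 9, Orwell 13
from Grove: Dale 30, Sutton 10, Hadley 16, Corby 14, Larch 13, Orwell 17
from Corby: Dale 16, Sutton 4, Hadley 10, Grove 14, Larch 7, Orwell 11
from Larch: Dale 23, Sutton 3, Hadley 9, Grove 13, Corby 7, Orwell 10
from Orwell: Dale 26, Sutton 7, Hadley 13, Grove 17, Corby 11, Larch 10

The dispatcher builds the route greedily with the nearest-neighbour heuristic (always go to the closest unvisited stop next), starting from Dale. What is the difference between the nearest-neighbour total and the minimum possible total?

4 miles longer than the optimal tour.

From Dale: Corby=16, Sutton=20, Hadley=22, Larch=23, Orwell=26, Grove=30 → choose Corby (16).
From Corby: Sutton=4, Larch=7, Hadley=10, Orwell=11, Grove=14 → choose Sutton (4).
From Sutton: Larch=3, Hadley=6, Orwell=7, Grove=10 → choose Larch (3).
From Larch: Hadley=9, Orwell=10, Grove=13 → choose Hadley (9).
From Hadley: Orwell=13, Grove=16 → choose Orwell (13).
From Orwell: Grove=17 → choose Grove (17).
NN route Dale → Corby → Sutton → Larch → Hadley → Orwell → Grove → Dale costs 92.
Optimal: Dale → Hadley → Sutton → Grove → Larch → Orwell → Corby → Dale costs 88 (by enumerating all 360 distinct tours).
Excess = 92 − 88 = 4.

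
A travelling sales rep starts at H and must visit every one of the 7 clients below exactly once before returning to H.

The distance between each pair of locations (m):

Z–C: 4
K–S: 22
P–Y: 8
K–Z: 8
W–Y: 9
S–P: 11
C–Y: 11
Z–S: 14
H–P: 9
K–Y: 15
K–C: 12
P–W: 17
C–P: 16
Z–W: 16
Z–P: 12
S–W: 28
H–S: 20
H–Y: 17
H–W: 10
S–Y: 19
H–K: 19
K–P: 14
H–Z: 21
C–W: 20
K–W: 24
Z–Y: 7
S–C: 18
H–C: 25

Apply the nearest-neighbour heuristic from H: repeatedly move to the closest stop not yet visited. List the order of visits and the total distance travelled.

At H the remaining stops are P 9, W 10, Y 17, K 19, S 20, Z 21, C 25; go to P.
At P the remaining stops are Y 8, S 11, Z 12, K 14, C 16, W 17; go to Y.
At Y the remaining stops are Z 7, W 9, C 11, K 15, S 19; go to Z.
At Z the remaining stops are C 4, K 8, S 14, W 16; go to C.
At C the remaining stops are K 12, S 18, W 20; go to K.
At K the remaining stops are S 22, W 24; go to S.
At S the remaining stops are W 28; go to W.
Return W→H: 10.
Total = 9 + 8 + 7 + 4 + 12 + 22 + 28 + 10 = 100.

Total distance 100 m via the nearest-neighbour route H → P → Y → Z → C → K → S → W → H.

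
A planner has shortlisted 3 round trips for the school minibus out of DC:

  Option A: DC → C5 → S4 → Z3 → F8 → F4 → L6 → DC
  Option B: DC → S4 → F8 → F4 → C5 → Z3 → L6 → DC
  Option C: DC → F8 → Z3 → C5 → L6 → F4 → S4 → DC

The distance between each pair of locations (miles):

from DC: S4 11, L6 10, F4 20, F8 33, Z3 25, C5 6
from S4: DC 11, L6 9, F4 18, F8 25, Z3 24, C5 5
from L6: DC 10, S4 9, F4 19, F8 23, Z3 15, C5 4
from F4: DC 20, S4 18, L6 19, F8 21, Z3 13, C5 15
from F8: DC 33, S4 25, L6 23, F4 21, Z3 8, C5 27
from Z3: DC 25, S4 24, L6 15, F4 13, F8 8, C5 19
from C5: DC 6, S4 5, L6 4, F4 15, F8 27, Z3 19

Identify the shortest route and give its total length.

93 miles — Option A is the shortest.

Option A: 6 + 5 + 24 + 8 + 21 + 19 + 10 = 93
Option B: 11 + 25 + 21 + 15 + 19 + 15 + 10 = 116
Option C: 33 + 8 + 19 + 4 + 19 + 18 + 11 = 112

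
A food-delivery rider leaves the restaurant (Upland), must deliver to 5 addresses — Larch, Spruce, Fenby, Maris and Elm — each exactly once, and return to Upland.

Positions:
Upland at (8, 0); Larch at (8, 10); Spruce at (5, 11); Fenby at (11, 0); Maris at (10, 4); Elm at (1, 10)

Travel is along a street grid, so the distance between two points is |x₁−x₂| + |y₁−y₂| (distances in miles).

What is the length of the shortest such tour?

With 5 stops there are 5!/2 = 60 distinct round trips (a route and its reverse cost the same).
Upland → Larch → Spruce → Fenby → Maris → Elm → Upland: 10+4+17+5+15+17 = 68
Upland → Larch → Spruce → Fenby → Elm → Maris → Upland: 10+4+17+20+15+6 = 72
Upland → Larch → Spruce → Maris → Fenby → Elm → Upland: 10+4+12+5+20+17 = 68
Upland → Larch → Spruce → Maris → Elm → Fenby → Upland: 10+4+12+15+20+3 = 64
Upland → Larch → Spruce → Elm → Fenby → Maris → Upland: 10+4+5+20+5+6 = 50
Upland → Larch → Spruce → Elm → Maris → Fenby → Upland: 10+4+5+15+5+3 = 42
Upland → Larch → Fenby → Spruce → Maris → Elm → Upland: 10+13+17+12+15+17 = 84
Upland → Larch → Fenby → Spruce → Elm → Maris → Upland: 10+13+17+5+15+6 = 66
Upland → Larch → Fenby → Maris → Spruce → Elm → Upland: 10+13+5+12+5+17 = 62
Upland → Larch → Fenby → Maris → Elm → Spruce → Upland: 10+13+5+15+5+14 = 62
Upland → Larch → Fenby → Elm → Spruce → Maris → Upland: 10+13+20+5+12+6 = 66
Upland → Larch → Fenby → Elm → Maris → Spruce → Upland: 10+13+20+15+12+14 = 84
Upland → Larch → Maris → Spruce → Fenby → Elm → Upland: 10+8+12+17+20+17 = 84
Upland → Larch → Maris → Spruce → Elm → Fenby → Upland: 10+8+12+5+20+3 = 58
… (46 more)
The minimum is 42.
One optimal route: Upland → Larch → Spruce → Elm → Maris → Fenby → Upland (or its reverse).

Shortest round trip = 42 miles.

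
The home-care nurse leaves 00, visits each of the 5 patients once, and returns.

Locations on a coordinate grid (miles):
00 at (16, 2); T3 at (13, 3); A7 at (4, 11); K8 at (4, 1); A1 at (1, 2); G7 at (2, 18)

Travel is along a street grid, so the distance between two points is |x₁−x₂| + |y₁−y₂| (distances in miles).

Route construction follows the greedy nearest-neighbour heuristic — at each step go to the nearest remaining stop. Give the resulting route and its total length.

Total distance 70 miles via the nearest-neighbour route 00 → T3 → K8 → A1 → A7 → G7 → 00.

From 00: distances to unvisited — T3=4, K8=13, A1=15, A7=21, G7=30. Nearest is T3 (4).
From T3: distances to unvisited — K8=11, A1=13, A7=17, G7=26. Nearest is K8 (11).
From K8: distances to unvisited — A1=4, A7=10, G7=19. Nearest is A1 (4).
From A1: distances to unvisited — A7=12, G7=17. Nearest is A7 (12).
From A7: distances to unvisited — G7=9. Nearest is G7 (9).
Return G7→00: 30.
Total = 4 + 11 + 4 + 12 + 9 + 30 = 70.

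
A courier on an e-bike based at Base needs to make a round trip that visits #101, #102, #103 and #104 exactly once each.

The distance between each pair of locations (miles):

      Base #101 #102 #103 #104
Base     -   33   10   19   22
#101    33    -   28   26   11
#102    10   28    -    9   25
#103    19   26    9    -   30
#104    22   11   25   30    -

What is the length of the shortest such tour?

Base-#101-#102-#103-#104-Base: 33+28+9+30+22 = 122
Base-#101-#102-#104-#103-Base: 33+28+25+30+19 = 135
Base-#101-#103-#102-#104-Base: 33+26+9+25+22 = 115
Base-#101-#103-#104-#102-Base: 33+26+30+25+10 = 124
Base-#101-#104-#102-#103-Base: 33+11+25+9+19 = 97
Base-#101-#104-#103-#102-Base: 33+11+30+9+10 = 93
Base-#102-#101-#103-#104-Base: 10+28+26+30+22 = 116
Base-#102-#101-#104-#103-Base: 10+28+11+30+19 = 98
Base-#102-#103-#101-#104-Base: 10+9+26+11+22 = 78
Base-#102-#104-#101-#103-Base: 10+25+11+26+19 = 91
Base-#103-#101-#102-#104-Base: 19+26+28+25+22 = 120
Base-#103-#102-#101-#104-Base: 19+9+28+11+22 = 89
The minimum is 78.
One optimal route: Base → #102 → #103 → #101 → #104 → Base (or its reverse).

Minimum total distance: 78 miles.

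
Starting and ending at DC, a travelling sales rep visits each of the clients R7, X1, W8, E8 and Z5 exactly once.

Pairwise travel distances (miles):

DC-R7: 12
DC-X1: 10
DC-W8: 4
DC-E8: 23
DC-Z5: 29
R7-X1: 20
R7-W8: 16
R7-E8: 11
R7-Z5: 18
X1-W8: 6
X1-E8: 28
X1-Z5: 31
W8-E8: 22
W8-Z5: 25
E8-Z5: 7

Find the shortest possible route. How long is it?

71 miles — the shortest possible round trip.

There are 60 distinct closed tours to check (reversals are equivalent).
DC → R7 → X1 → W8 → E8 → Z5 → DC: 12+20+6+22+7+29 = 96
DC → R7 → X1 → W8 → Z5 → E8 → DC: 12+20+6+25+7+23 = 93
DC → R7 → X1 → E8 → W8 → Z5 → DC: 12+20+28+22+25+29 = 136
DC → R7 → X1 → E8 → Z5 → W8 → DC: 12+20+28+7+25+4 = 96
DC → R7 → X1 → Z5 → W8 → E8 → DC: 12+20+31+25+22+23 = 133
DC → R7 → X1 → Z5 → E8 → W8 → DC: 12+20+31+7+22+4 = 96
DC → R7 → W8 → X1 → E8 → Z5 → DC: 12+16+6+28+7+29 = 98
DC → R7 → W8 → X1 → Z5 → E8 → DC: 12+16+6+31+7+23 = 95
DC → R7 → W8 → E8 → X1 → Z5 → DC: 12+16+22+28+31+29 = 138
DC → R7 → W8 → E8 → Z5 → X1 → DC: 12+16+22+7+31+10 = 98
DC → R7 → W8 → Z5 → X1 → E8 → DC: 12+16+25+31+28+23 = 135
DC → R7 → W8 → Z5 → E8 → X1 → DC: 12+16+25+7+28+10 = 98
DC → R7 → E8 → X1 → W8 → Z5 → DC: 12+11+28+6+25+29 = 111
DC → R7 → E8 → X1 → Z5 → W8 → DC: 12+11+28+31+25+4 = 111
… (46 more)
DC → R7 → E8 → Z5 → X1 → W8 → DC: 12+11+7+31+6+4 = 71  ← best
The minimum is 71.
One optimal route: DC → R7 → E8 → Z5 → X1 → W8 → DC (or its reverse).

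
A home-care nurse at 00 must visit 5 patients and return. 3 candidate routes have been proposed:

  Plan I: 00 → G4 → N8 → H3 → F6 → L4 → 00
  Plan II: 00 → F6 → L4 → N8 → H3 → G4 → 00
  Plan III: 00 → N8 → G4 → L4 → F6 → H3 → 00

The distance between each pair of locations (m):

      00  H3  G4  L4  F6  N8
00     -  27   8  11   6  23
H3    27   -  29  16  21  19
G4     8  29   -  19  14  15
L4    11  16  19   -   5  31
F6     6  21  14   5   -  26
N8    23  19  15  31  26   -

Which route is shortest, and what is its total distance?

Plan I: 8 + 15 + 19 + 21 + 5 + 11 = 79
Plan II: 6 + 5 + 31 + 19 + 29 + 8 = 98
Plan III: 23 + 15 + 19 + 5 + 21 + 27 = 110

79 m — Plan I is the shortest.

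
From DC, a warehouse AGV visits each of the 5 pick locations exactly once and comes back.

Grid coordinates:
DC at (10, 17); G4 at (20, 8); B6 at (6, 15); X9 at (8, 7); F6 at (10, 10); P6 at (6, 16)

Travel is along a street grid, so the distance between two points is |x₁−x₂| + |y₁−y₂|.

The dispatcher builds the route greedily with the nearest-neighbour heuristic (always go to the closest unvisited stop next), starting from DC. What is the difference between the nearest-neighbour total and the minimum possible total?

From DC: P6=5, B6=6, F6=7, X9=12, G4=19 → choose P6 (5).
From P6: B6=1, F6=10, X9=11, G4=22 → choose B6 (1).
From B6: F6=9, X9=10, G4=21 → choose F6 (9).
From F6: X9=5, G4=12 → choose X9 (5).
From X9: G4=13 → choose G4 (13).
NN route DC → P6 → B6 → F6 → X9 → G4 → DC costs 52.
Optimal: DC → F6 → G4 → X9 → B6 → P6 → DC costs 48 (by enumerating all 60 distinct tours).
Excess = 52 − 48 = 4.

The nearest-neighbour route is 4 longer than optimal.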